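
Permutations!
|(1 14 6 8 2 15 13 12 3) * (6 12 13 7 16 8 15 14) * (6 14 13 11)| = |(1 14 12 3)(2 13 11 6 15 7 16 8)| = 8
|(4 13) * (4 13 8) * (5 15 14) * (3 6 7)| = |(3 6 7)(4 8)(5 15 14)| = 6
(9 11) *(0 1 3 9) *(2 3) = (0 1 2 3 9 11) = [1, 2, 3, 9, 4, 5, 6, 7, 8, 11, 10, 0]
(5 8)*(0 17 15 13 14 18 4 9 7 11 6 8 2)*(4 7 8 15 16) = (0 17 16 4 9 8 5 2)(6 15 13 14 18 7 11) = [17, 1, 0, 3, 9, 2, 15, 11, 5, 8, 10, 6, 12, 14, 18, 13, 4, 16, 7]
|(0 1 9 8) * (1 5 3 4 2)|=|(0 5 3 4 2 1 9 8)|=8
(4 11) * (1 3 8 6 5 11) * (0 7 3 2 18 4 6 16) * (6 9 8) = [7, 2, 18, 6, 1, 11, 5, 3, 16, 8, 10, 9, 12, 13, 14, 15, 0, 17, 4] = (0 7 3 6 5 11 9 8 16)(1 2 18 4)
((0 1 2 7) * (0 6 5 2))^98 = ((0 1)(2 7 6 5))^98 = (2 6)(5 7)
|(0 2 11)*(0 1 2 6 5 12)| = 12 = |(0 6 5 12)(1 2 11)|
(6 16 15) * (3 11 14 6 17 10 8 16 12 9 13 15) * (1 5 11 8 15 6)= (1 5 11 14)(3 8 16)(6 12 9 13)(10 15 17)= [0, 5, 2, 8, 4, 11, 12, 7, 16, 13, 15, 14, 9, 6, 1, 17, 3, 10]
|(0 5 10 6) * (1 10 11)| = 6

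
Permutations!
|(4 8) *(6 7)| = |(4 8)(6 7)| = 2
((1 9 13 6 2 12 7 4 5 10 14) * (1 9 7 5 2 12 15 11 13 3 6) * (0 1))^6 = (0 11 2 7)(1 13 15 4)(3 9 14 10 5 12 6)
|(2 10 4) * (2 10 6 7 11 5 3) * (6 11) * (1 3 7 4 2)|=14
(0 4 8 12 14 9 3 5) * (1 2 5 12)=(0 4 8 1 2 5)(3 12 14 9)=[4, 2, 5, 12, 8, 0, 6, 7, 1, 3, 10, 11, 14, 13, 9]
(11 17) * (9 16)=(9 16)(11 17)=[0, 1, 2, 3, 4, 5, 6, 7, 8, 16, 10, 17, 12, 13, 14, 15, 9, 11]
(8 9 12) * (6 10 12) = [0, 1, 2, 3, 4, 5, 10, 7, 9, 6, 12, 11, 8] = (6 10 12 8 9)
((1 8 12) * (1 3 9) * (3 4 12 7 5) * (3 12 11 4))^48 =(1 9 3 12 5 7 8)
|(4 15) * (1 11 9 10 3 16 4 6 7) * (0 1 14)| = 12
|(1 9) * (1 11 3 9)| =|(3 9 11)| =3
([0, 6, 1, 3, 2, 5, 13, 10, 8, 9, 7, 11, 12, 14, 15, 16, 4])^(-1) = [0, 2, 4, 3, 16, 5, 1, 10, 8, 9, 7, 11, 12, 6, 13, 14, 15]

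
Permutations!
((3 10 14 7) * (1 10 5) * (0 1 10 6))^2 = (0 6 1)(3 10 7 5 14)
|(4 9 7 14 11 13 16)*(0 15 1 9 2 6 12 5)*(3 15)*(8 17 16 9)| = 60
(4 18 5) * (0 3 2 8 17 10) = (0 3 2 8 17 10)(4 18 5) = [3, 1, 8, 2, 18, 4, 6, 7, 17, 9, 0, 11, 12, 13, 14, 15, 16, 10, 5]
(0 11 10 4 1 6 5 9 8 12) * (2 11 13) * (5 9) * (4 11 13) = [4, 6, 13, 3, 1, 5, 9, 7, 12, 8, 11, 10, 0, 2] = (0 4 1 6 9 8 12)(2 13)(10 11)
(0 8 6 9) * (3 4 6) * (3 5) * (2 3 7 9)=[8, 1, 3, 4, 6, 7, 2, 9, 5, 0]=(0 8 5 7 9)(2 3 4 6)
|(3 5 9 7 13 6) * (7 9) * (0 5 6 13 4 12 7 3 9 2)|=6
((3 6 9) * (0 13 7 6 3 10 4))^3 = (0 6 4 7 10 13 9)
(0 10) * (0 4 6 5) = (0 10 4 6 5) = [10, 1, 2, 3, 6, 0, 5, 7, 8, 9, 4]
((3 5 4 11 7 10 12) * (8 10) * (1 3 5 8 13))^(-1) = ((1 3 8 10 12 5 4 11 7 13))^(-1) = (1 13 7 11 4 5 12 10 8 3)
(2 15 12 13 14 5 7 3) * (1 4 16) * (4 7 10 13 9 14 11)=(1 7 3 2 15 12 9 14 5 10 13 11 4 16)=[0, 7, 15, 2, 16, 10, 6, 3, 8, 14, 13, 4, 9, 11, 5, 12, 1]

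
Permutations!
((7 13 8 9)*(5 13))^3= ((5 13 8 9 7))^3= (5 9 13 7 8)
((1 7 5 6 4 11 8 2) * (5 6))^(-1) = ((1 7 6 4 11 8 2))^(-1) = (1 2 8 11 4 6 7)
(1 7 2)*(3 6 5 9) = (1 7 2)(3 6 5 9) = [0, 7, 1, 6, 4, 9, 5, 2, 8, 3]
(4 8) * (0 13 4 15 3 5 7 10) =(0 13 4 8 15 3 5 7 10) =[13, 1, 2, 5, 8, 7, 6, 10, 15, 9, 0, 11, 12, 4, 14, 3]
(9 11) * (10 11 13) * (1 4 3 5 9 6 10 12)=(1 4 3 5 9 13 12)(6 10 11)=[0, 4, 2, 5, 3, 9, 10, 7, 8, 13, 11, 6, 1, 12]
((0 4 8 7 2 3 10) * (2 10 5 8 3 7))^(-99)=((0 4 3 5 8 2 7 10))^(-99)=(0 2 3 10 8 4 7 5)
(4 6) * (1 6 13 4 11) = (1 6 11)(4 13) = [0, 6, 2, 3, 13, 5, 11, 7, 8, 9, 10, 1, 12, 4]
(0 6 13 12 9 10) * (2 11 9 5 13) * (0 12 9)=(0 6 2 11)(5 13 9 10 12)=[6, 1, 11, 3, 4, 13, 2, 7, 8, 10, 12, 0, 5, 9]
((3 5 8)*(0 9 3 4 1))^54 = (0 4 5 9 1 8 3)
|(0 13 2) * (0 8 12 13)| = 4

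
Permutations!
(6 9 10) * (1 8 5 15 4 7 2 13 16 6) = (1 8 5 15 4 7 2 13 16 6 9 10) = [0, 8, 13, 3, 7, 15, 9, 2, 5, 10, 1, 11, 12, 16, 14, 4, 6]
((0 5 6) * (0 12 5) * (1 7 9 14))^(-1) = (1 14 9 7)(5 12 6) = ((1 7 9 14)(5 6 12))^(-1)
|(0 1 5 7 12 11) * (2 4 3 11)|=|(0 1 5 7 12 2 4 3 11)|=9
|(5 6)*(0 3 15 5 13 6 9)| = 10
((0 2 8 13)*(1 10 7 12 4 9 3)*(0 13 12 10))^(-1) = (13)(0 1 3 9 4 12 8 2)(7 10)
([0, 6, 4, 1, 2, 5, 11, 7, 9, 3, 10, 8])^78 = [0, 1, 2, 3, 4, 5, 6, 7, 8, 9, 10, 11]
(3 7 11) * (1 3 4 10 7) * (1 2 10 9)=(1 3 2 10 7 11 4 9)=[0, 3, 10, 2, 9, 5, 6, 11, 8, 1, 7, 4]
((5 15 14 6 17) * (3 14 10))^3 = ((3 14 6 17 5 15 10))^3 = (3 17 10 6 15 14 5)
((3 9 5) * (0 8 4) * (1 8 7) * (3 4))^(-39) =(0 7 1 8 3 9 5 4)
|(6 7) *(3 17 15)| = |(3 17 15)(6 7)| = 6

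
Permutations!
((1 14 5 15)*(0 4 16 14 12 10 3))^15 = ((0 4 16 14 5 15 1 12 10 3))^15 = (0 15)(1 4)(3 5)(10 14)(12 16)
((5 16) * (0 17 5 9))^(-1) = ((0 17 5 16 9))^(-1) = (0 9 16 5 17)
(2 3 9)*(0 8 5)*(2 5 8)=(0 2 3 9 5)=[2, 1, 3, 9, 4, 0, 6, 7, 8, 5]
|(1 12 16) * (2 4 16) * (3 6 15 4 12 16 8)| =10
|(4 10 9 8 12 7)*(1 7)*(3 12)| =|(1 7 4 10 9 8 3 12)| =8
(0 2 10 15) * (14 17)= (0 2 10 15)(14 17)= [2, 1, 10, 3, 4, 5, 6, 7, 8, 9, 15, 11, 12, 13, 17, 0, 16, 14]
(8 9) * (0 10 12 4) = (0 10 12 4)(8 9) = [10, 1, 2, 3, 0, 5, 6, 7, 9, 8, 12, 11, 4]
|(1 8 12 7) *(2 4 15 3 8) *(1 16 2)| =8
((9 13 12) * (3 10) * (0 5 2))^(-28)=((0 5 2)(3 10)(9 13 12))^(-28)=(0 2 5)(9 12 13)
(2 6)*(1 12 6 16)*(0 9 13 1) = (0 9 13 1 12 6 2 16) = [9, 12, 16, 3, 4, 5, 2, 7, 8, 13, 10, 11, 6, 1, 14, 15, 0]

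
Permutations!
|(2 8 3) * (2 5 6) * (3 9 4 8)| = 12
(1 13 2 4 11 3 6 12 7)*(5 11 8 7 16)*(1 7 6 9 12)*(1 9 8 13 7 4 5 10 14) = [0, 7, 5, 8, 13, 11, 9, 4, 6, 12, 14, 3, 16, 2, 1, 15, 10] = (1 7 4 13 2 5 11 3 8 6 9 12 16 10 14)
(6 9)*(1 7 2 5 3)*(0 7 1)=[7, 1, 5, 0, 4, 3, 9, 2, 8, 6]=(0 7 2 5 3)(6 9)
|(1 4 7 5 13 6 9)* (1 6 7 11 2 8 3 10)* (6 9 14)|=42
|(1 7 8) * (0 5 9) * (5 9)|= |(0 9)(1 7 8)|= 6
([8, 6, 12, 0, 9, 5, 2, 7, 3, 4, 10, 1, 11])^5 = (12)(0 3 8)(4 9)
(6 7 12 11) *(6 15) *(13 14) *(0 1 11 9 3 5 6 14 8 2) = [1, 11, 0, 5, 4, 6, 7, 12, 2, 3, 10, 15, 9, 8, 13, 14] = (0 1 11 15 14 13 8 2)(3 5 6 7 12 9)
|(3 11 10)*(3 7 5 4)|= |(3 11 10 7 5 4)|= 6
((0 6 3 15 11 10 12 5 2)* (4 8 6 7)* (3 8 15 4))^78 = (0 5 10 15 3)(2 12 11 4 7)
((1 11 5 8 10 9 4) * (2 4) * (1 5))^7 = ((1 11)(2 4 5 8 10 9))^7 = (1 11)(2 4 5 8 10 9)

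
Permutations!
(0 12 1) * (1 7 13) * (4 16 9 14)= [12, 0, 2, 3, 16, 5, 6, 13, 8, 14, 10, 11, 7, 1, 4, 15, 9]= (0 12 7 13 1)(4 16 9 14)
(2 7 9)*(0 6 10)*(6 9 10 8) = [9, 1, 7, 3, 4, 5, 8, 10, 6, 2, 0] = (0 9 2 7 10)(6 8)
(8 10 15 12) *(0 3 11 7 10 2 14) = (0 3 11 7 10 15 12 8 2 14) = [3, 1, 14, 11, 4, 5, 6, 10, 2, 9, 15, 7, 8, 13, 0, 12]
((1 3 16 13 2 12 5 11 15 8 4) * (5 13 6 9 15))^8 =(16)(2 13 12)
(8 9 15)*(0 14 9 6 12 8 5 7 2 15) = (0 14 9)(2 15 5 7)(6 12 8) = [14, 1, 15, 3, 4, 7, 12, 2, 6, 0, 10, 11, 8, 13, 9, 5]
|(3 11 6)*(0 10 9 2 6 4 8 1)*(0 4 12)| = |(0 10 9 2 6 3 11 12)(1 4 8)| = 24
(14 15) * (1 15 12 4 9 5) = (1 15 14 12 4 9 5) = [0, 15, 2, 3, 9, 1, 6, 7, 8, 5, 10, 11, 4, 13, 12, 14]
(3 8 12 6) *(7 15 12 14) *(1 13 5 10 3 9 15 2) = (1 13 5 10 3 8 14 7 2)(6 9 15 12) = [0, 13, 1, 8, 4, 10, 9, 2, 14, 15, 3, 11, 6, 5, 7, 12]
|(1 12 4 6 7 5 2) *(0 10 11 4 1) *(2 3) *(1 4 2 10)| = 11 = |(0 1 12 4 6 7 5 3 10 11 2)|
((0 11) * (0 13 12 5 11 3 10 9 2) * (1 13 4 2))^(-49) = ((0 3 10 9 1 13 12 5 11 4 2))^(-49) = (0 12 3 5 10 11 9 4 1 2 13)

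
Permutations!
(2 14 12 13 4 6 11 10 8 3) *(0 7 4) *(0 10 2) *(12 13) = (0 7 4 6 11 2 14 13 10 8 3) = [7, 1, 14, 0, 6, 5, 11, 4, 3, 9, 8, 2, 12, 10, 13]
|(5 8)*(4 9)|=2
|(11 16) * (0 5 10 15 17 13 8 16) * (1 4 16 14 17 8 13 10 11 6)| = 60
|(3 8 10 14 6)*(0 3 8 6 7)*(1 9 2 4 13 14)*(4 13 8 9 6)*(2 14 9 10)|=9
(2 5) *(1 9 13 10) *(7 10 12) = (1 9 13 12 7 10)(2 5) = [0, 9, 5, 3, 4, 2, 6, 10, 8, 13, 1, 11, 7, 12]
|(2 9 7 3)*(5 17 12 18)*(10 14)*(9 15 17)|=|(2 15 17 12 18 5 9 7 3)(10 14)|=18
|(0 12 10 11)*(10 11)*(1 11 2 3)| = 6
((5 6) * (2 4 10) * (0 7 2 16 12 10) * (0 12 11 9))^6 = (0 16 4)(2 9 10)(7 11 12)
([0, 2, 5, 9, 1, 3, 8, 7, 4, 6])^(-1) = (1 4 8 6 9 3 5 2)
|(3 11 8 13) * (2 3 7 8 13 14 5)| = 8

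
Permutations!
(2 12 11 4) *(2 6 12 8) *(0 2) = (0 2 8)(4 6 12 11) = [2, 1, 8, 3, 6, 5, 12, 7, 0, 9, 10, 4, 11]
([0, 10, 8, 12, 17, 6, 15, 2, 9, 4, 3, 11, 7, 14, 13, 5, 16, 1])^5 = [0, 2, 1, 9, 12, 15, 5, 17, 10, 3, 8, 11, 4, 14, 13, 6, 16, 7]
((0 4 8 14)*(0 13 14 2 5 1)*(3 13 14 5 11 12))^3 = (14)(0 2 3 1 8 12 5 4 11 13)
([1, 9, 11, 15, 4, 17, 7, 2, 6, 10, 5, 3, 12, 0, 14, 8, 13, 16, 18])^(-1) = (18)(0 13 16 17 5 10 9 1)(2 7 6 8 15 3 11)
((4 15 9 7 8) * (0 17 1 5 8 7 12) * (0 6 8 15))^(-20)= (17)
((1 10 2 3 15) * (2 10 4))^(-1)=(1 15 3 2 4)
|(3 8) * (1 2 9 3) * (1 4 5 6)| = |(1 2 9 3 8 4 5 6)| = 8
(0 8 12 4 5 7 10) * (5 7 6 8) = (0 5 6 8 12 4 7 10) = [5, 1, 2, 3, 7, 6, 8, 10, 12, 9, 0, 11, 4]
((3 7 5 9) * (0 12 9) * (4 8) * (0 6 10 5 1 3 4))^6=(0 12 9 4 8)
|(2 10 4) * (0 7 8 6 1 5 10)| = |(0 7 8 6 1 5 10 4 2)| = 9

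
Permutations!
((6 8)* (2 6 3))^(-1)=(2 3 8 6)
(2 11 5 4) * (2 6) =(2 11 5 4 6) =[0, 1, 11, 3, 6, 4, 2, 7, 8, 9, 10, 5]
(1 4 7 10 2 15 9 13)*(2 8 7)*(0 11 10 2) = (0 11 10 8 7 2 15 9 13 1 4) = [11, 4, 15, 3, 0, 5, 6, 2, 7, 13, 8, 10, 12, 1, 14, 9]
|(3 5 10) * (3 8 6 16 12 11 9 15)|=10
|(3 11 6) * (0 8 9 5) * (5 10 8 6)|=15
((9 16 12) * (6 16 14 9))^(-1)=(6 12 16)(9 14)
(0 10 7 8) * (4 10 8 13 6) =[8, 1, 2, 3, 10, 5, 4, 13, 0, 9, 7, 11, 12, 6] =(0 8)(4 10 7 13 6)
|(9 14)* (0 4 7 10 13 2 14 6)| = |(0 4 7 10 13 2 14 9 6)| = 9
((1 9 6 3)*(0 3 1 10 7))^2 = (0 10)(1 6 9)(3 7)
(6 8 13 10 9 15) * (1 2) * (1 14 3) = (1 2 14 3)(6 8 13 10 9 15) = [0, 2, 14, 1, 4, 5, 8, 7, 13, 15, 9, 11, 12, 10, 3, 6]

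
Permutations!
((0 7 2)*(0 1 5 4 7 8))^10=(8)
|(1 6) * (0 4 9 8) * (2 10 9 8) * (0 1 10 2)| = 7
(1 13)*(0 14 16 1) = (0 14 16 1 13) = [14, 13, 2, 3, 4, 5, 6, 7, 8, 9, 10, 11, 12, 0, 16, 15, 1]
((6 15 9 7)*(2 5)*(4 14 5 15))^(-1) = (2 5 14 4 6 7 9 15)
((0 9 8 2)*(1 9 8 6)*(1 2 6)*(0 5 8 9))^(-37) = (0 1 9)(2 6 8 5)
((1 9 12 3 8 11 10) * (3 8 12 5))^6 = (1 11 12 5)(3 9 10 8)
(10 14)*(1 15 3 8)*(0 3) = (0 3 8 1 15)(10 14) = [3, 15, 2, 8, 4, 5, 6, 7, 1, 9, 14, 11, 12, 13, 10, 0]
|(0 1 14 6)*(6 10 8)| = |(0 1 14 10 8 6)| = 6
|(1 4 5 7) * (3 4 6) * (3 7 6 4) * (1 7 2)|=|(7)(1 4 5 6 2)|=5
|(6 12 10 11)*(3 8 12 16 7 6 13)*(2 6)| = |(2 6 16 7)(3 8 12 10 11 13)| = 12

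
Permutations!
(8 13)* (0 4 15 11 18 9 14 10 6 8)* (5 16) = (0 4 15 11 18 9 14 10 6 8 13)(5 16) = [4, 1, 2, 3, 15, 16, 8, 7, 13, 14, 6, 18, 12, 0, 10, 11, 5, 17, 9]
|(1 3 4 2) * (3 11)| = 5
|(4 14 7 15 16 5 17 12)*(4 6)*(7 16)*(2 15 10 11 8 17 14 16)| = |(2 15 7 10 11 8 17 12 6 4 16 5 14)| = 13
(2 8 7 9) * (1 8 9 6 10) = (1 8 7 6 10)(2 9) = [0, 8, 9, 3, 4, 5, 10, 6, 7, 2, 1]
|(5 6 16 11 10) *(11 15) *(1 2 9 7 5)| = |(1 2 9 7 5 6 16 15 11 10)| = 10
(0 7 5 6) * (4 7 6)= [6, 1, 2, 3, 7, 4, 0, 5]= (0 6)(4 7 5)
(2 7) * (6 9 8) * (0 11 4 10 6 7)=[11, 1, 0, 3, 10, 5, 9, 2, 7, 8, 6, 4]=(0 11 4 10 6 9 8 7 2)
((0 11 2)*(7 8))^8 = (0 2 11)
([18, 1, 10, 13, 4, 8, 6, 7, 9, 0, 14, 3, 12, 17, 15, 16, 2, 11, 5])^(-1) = [9, 1, 16, 11, 4, 18, 6, 7, 5, 8, 2, 17, 12, 3, 10, 14, 15, 13, 0]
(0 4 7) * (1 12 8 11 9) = (0 4 7)(1 12 8 11 9) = [4, 12, 2, 3, 7, 5, 6, 0, 11, 1, 10, 9, 8]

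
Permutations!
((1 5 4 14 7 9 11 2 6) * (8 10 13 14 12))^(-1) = (1 6 2 11 9 7 14 13 10 8 12 4 5)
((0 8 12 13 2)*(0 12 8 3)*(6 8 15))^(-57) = (15)(0 3)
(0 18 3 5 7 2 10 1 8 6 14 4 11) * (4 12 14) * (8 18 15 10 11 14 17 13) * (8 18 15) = (0 8 6 4 14 12 17 13 18 3 5 7 2 11)(1 15 10) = [8, 15, 11, 5, 14, 7, 4, 2, 6, 9, 1, 0, 17, 18, 12, 10, 16, 13, 3]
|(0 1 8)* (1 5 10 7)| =6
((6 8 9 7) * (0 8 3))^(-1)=((0 8 9 7 6 3))^(-1)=(0 3 6 7 9 8)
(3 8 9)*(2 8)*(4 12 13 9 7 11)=[0, 1, 8, 2, 12, 5, 6, 11, 7, 3, 10, 4, 13, 9]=(2 8 7 11 4 12 13 9 3)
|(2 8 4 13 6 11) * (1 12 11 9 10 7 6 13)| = 12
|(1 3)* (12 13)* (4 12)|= |(1 3)(4 12 13)|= 6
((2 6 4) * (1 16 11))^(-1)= ((1 16 11)(2 6 4))^(-1)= (1 11 16)(2 4 6)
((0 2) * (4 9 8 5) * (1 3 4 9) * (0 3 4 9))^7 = (0 2 3 9 8 5)(1 4)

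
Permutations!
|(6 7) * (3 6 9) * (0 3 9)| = 4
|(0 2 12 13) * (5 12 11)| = |(0 2 11 5 12 13)| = 6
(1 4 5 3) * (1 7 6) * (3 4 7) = [0, 7, 2, 3, 5, 4, 1, 6] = (1 7 6)(4 5)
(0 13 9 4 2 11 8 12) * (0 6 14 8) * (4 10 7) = (0 13 9 10 7 4 2 11)(6 14 8 12) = [13, 1, 11, 3, 2, 5, 14, 4, 12, 10, 7, 0, 6, 9, 8]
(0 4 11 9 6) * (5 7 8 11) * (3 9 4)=(0 3 9 6)(4 5 7 8 11)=[3, 1, 2, 9, 5, 7, 0, 8, 11, 6, 10, 4]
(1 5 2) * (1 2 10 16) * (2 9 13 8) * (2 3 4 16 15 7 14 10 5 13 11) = (1 13 8 3 4 16)(2 9 11)(7 14 10 15) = [0, 13, 9, 4, 16, 5, 6, 14, 3, 11, 15, 2, 12, 8, 10, 7, 1]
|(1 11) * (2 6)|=|(1 11)(2 6)|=2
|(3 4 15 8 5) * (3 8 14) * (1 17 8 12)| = 20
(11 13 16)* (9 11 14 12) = [0, 1, 2, 3, 4, 5, 6, 7, 8, 11, 10, 13, 9, 16, 12, 15, 14] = (9 11 13 16 14 12)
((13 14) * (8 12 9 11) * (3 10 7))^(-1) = ((3 10 7)(8 12 9 11)(13 14))^(-1) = (3 7 10)(8 11 9 12)(13 14)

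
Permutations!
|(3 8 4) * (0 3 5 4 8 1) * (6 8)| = 6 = |(0 3 1)(4 5)(6 8)|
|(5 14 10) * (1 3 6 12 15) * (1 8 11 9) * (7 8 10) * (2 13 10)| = |(1 3 6 12 15 2 13 10 5 14 7 8 11 9)| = 14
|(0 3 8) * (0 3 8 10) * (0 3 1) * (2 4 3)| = |(0 8 1)(2 4 3 10)| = 12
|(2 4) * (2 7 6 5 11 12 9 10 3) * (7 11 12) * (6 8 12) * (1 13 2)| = |(1 13 2 4 11 7 8 12 9 10 3)(5 6)| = 22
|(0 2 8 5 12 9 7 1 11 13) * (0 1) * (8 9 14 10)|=|(0 2 9 7)(1 11 13)(5 12 14 10 8)|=60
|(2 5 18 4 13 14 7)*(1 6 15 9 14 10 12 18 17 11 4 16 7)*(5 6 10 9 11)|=|(1 10 12 18 16 7 2 6 15 11 4 13 9 14)(5 17)|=14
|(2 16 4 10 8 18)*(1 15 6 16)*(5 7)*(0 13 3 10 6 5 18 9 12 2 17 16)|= |(0 13 3 10 8 9 12 2 1 15 5 7 18 17 16 4 6)|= 17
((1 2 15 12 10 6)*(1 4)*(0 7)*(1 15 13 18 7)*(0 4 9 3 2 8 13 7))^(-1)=((0 1 8 13 18)(2 7 4 15 12 10 6 9 3))^(-1)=(0 18 13 8 1)(2 3 9 6 10 12 15 4 7)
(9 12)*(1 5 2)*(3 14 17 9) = (1 5 2)(3 14 17 9 12) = [0, 5, 1, 14, 4, 2, 6, 7, 8, 12, 10, 11, 3, 13, 17, 15, 16, 9]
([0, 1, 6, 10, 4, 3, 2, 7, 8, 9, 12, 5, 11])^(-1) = [0, 1, 6, 5, 4, 11, 2, 7, 8, 9, 3, 12, 10]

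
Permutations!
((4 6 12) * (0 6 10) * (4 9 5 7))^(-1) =(0 10 4 7 5 9 12 6)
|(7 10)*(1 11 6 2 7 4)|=7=|(1 11 6 2 7 10 4)|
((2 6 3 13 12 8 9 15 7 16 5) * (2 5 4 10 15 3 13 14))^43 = (2 12 3 6 8 14 13 9)(4 7 10 16 15)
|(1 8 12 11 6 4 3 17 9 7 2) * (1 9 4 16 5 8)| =|(2 9 7)(3 17 4)(5 8 12 11 6 16)| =6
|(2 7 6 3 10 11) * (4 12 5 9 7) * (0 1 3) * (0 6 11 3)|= 14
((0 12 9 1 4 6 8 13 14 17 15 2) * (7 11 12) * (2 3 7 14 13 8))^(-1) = ((0 14 17 15 3 7 11 12 9 1 4 6 2))^(-1) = (0 2 6 4 1 9 12 11 7 3 15 17 14)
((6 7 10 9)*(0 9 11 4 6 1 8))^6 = (0 1)(4 6 7 10 11)(8 9)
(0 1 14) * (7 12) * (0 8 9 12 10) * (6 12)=(0 1 14 8 9 6 12 7 10)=[1, 14, 2, 3, 4, 5, 12, 10, 9, 6, 0, 11, 7, 13, 8]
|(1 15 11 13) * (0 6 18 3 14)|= 20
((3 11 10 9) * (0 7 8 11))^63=(11)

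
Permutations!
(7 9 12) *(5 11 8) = [0, 1, 2, 3, 4, 11, 6, 9, 5, 12, 10, 8, 7] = (5 11 8)(7 9 12)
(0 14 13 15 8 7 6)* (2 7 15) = (0 14 13 2 7 6)(8 15) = [14, 1, 7, 3, 4, 5, 0, 6, 15, 9, 10, 11, 12, 2, 13, 8]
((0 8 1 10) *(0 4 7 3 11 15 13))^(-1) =((0 8 1 10 4 7 3 11 15 13))^(-1) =(0 13 15 11 3 7 4 10 1 8)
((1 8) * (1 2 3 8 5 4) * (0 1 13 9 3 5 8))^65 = ((0 1 8 2 5 4 13 9 3))^65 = (0 8 5 13 3 1 2 4 9)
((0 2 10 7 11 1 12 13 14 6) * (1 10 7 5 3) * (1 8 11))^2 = (0 7 12 14)(1 13 6 2)(3 11 5 8 10)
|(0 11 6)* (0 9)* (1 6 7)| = |(0 11 7 1 6 9)| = 6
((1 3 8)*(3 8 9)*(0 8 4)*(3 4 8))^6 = (0 9)(3 4)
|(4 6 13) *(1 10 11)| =|(1 10 11)(4 6 13)| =3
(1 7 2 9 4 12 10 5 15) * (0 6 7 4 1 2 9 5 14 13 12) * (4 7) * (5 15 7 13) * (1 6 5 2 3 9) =(0 5 7 1 13 12 10 14 2 15 3 9 6 4) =[5, 13, 15, 9, 0, 7, 4, 1, 8, 6, 14, 11, 10, 12, 2, 3]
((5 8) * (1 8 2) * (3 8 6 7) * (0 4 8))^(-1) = ((0 4 8 5 2 1 6 7 3))^(-1) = (0 3 7 6 1 2 5 8 4)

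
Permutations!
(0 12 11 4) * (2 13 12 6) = (0 6 2 13 12 11 4) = [6, 1, 13, 3, 0, 5, 2, 7, 8, 9, 10, 4, 11, 12]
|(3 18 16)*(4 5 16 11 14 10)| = 8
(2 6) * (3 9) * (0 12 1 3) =(0 12 1 3 9)(2 6) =[12, 3, 6, 9, 4, 5, 2, 7, 8, 0, 10, 11, 1]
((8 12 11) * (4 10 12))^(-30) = ((4 10 12 11 8))^(-30) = (12)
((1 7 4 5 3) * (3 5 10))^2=(1 4 3 7 10)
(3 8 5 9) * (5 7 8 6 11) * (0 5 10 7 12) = (0 5 9 3 6 11 10 7 8 12) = [5, 1, 2, 6, 4, 9, 11, 8, 12, 3, 7, 10, 0]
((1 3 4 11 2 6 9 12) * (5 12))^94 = (1 2 12 11 5 4 9 3 6) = ((1 3 4 11 2 6 9 5 12))^94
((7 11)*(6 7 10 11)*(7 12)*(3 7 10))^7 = (3 7 6 12 10 11)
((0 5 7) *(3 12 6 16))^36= (16)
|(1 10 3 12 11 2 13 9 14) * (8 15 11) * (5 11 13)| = |(1 10 3 12 8 15 13 9 14)(2 5 11)| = 9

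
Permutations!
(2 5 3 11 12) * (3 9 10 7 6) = (2 5 9 10 7 6 3 11 12) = [0, 1, 5, 11, 4, 9, 3, 6, 8, 10, 7, 12, 2]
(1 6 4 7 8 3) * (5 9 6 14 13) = (1 14 13 5 9 6 4 7 8 3) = [0, 14, 2, 1, 7, 9, 4, 8, 3, 6, 10, 11, 12, 5, 13]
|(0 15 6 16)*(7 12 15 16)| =4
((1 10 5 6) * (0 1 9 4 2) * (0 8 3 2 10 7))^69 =(4 9 6 5 10)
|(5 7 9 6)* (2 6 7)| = 6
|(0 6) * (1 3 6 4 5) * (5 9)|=7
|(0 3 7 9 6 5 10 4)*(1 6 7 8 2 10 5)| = 6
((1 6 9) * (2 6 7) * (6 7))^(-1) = (1 9 6)(2 7)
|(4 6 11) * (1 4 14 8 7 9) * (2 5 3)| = 24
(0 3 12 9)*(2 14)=[3, 1, 14, 12, 4, 5, 6, 7, 8, 0, 10, 11, 9, 13, 2]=(0 3 12 9)(2 14)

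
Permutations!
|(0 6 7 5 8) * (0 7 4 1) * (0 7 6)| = 6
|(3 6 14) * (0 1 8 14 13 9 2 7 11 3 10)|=35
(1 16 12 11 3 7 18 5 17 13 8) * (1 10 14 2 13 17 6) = (1 16 12 11 3 7 18 5 6)(2 13 8 10 14) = [0, 16, 13, 7, 4, 6, 1, 18, 10, 9, 14, 3, 11, 8, 2, 15, 12, 17, 5]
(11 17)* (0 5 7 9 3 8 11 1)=[5, 0, 2, 8, 4, 7, 6, 9, 11, 3, 10, 17, 12, 13, 14, 15, 16, 1]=(0 5 7 9 3 8 11 17 1)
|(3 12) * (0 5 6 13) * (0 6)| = 2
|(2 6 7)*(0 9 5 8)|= |(0 9 5 8)(2 6 7)|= 12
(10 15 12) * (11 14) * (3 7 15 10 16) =[0, 1, 2, 7, 4, 5, 6, 15, 8, 9, 10, 14, 16, 13, 11, 12, 3] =(3 7 15 12 16)(11 14)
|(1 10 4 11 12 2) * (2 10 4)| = |(1 4 11 12 10 2)| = 6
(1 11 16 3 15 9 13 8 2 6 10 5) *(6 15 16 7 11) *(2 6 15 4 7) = (1 15 9 13 8 6 10 5)(2 4 7 11)(3 16) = [0, 15, 4, 16, 7, 1, 10, 11, 6, 13, 5, 2, 12, 8, 14, 9, 3]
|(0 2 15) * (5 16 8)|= 3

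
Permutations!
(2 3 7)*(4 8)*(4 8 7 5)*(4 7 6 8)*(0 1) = (0 1)(2 3 5 7)(4 6 8) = [1, 0, 3, 5, 6, 7, 8, 2, 4]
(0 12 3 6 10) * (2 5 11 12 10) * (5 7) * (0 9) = (0 10 9)(2 7 5 11 12 3 6) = [10, 1, 7, 6, 4, 11, 2, 5, 8, 0, 9, 12, 3]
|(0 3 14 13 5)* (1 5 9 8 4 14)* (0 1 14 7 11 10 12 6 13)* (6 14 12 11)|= 12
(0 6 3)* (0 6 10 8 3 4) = (0 10 8 3 6 4) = [10, 1, 2, 6, 0, 5, 4, 7, 3, 9, 8]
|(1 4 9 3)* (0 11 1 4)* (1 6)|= |(0 11 6 1)(3 4 9)|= 12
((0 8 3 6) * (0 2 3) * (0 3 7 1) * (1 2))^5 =((0 8 3 6 1)(2 7))^5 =(8)(2 7)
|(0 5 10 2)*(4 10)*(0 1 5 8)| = |(0 8)(1 5 4 10 2)| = 10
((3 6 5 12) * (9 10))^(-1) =((3 6 5 12)(9 10))^(-1) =(3 12 5 6)(9 10)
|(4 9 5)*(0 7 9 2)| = |(0 7 9 5 4 2)| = 6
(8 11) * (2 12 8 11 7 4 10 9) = (2 12 8 7 4 10 9) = [0, 1, 12, 3, 10, 5, 6, 4, 7, 2, 9, 11, 8]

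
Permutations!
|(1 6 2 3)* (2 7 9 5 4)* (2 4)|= |(1 6 7 9 5 2 3)|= 7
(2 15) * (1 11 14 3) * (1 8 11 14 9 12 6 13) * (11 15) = (1 14 3 8 15 2 11 9 12 6 13) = [0, 14, 11, 8, 4, 5, 13, 7, 15, 12, 10, 9, 6, 1, 3, 2]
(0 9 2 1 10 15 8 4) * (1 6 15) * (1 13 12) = (0 9 2 6 15 8 4)(1 10 13 12) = [9, 10, 6, 3, 0, 5, 15, 7, 4, 2, 13, 11, 1, 12, 14, 8]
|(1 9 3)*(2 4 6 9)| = 6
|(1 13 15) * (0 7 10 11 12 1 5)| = |(0 7 10 11 12 1 13 15 5)| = 9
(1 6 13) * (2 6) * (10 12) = [0, 2, 6, 3, 4, 5, 13, 7, 8, 9, 12, 11, 10, 1] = (1 2 6 13)(10 12)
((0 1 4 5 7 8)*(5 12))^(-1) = (0 8 7 5 12 4 1)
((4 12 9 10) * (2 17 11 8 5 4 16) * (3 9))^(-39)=((2 17 11 8 5 4 12 3 9 10 16))^(-39)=(2 4 16 5 10 8 9 11 3 17 12)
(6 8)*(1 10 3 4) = (1 10 3 4)(6 8) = [0, 10, 2, 4, 1, 5, 8, 7, 6, 9, 3]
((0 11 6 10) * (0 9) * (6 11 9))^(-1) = ((11)(0 9)(6 10))^(-1) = (11)(0 9)(6 10)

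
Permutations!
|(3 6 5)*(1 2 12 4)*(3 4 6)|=6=|(1 2 12 6 5 4)|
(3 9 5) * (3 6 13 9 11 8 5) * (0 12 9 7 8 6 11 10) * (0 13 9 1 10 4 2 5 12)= (1 10 13 7 8 12)(2 5 11 6 9 3 4)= [0, 10, 5, 4, 2, 11, 9, 8, 12, 3, 13, 6, 1, 7]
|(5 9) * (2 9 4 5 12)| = |(2 9 12)(4 5)| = 6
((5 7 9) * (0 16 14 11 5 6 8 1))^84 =(0 5 8 14 9)(1 11 6 16 7) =((0 16 14 11 5 7 9 6 8 1))^84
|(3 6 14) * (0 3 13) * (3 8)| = 6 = |(0 8 3 6 14 13)|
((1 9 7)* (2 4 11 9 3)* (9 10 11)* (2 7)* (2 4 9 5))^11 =(1 7 3)(2 5 4 9)(10 11)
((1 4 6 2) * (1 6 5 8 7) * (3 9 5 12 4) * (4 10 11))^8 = (12)(1 9 8)(3 5 7)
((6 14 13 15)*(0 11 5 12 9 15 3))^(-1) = ((0 11 5 12 9 15 6 14 13 3))^(-1) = (0 3 13 14 6 15 9 12 5 11)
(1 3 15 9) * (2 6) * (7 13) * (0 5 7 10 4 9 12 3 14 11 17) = [5, 14, 6, 15, 9, 7, 2, 13, 8, 1, 4, 17, 3, 10, 11, 12, 16, 0] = (0 5 7 13 10 4 9 1 14 11 17)(2 6)(3 15 12)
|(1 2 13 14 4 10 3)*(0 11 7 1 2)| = |(0 11 7 1)(2 13 14 4 10 3)| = 12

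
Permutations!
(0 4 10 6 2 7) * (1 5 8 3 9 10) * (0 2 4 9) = (0 9 10 6 4 1 5 8 3)(2 7) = [9, 5, 7, 0, 1, 8, 4, 2, 3, 10, 6]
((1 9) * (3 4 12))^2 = (3 12 4)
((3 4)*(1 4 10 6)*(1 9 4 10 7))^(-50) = (1 7 3 4 9 6 10) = ((1 10 6 9 4 3 7))^(-50)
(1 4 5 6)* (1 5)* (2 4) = [0, 2, 4, 3, 1, 6, 5] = (1 2 4)(5 6)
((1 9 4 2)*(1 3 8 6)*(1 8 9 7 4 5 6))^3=(1 2 5)(3 6 7)(4 9 8)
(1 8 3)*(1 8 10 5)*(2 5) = [0, 10, 5, 8, 4, 1, 6, 7, 3, 9, 2] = (1 10 2 5)(3 8)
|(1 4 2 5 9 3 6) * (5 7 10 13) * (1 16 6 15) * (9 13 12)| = |(1 4 2 7 10 12 9 3 15)(5 13)(6 16)| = 18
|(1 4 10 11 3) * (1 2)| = |(1 4 10 11 3 2)| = 6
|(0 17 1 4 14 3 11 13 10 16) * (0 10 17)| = 14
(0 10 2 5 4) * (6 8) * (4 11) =(0 10 2 5 11 4)(6 8) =[10, 1, 5, 3, 0, 11, 8, 7, 6, 9, 2, 4]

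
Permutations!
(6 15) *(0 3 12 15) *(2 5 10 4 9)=(0 3 12 15 6)(2 5 10 4 9)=[3, 1, 5, 12, 9, 10, 0, 7, 8, 2, 4, 11, 15, 13, 14, 6]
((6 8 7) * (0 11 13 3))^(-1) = ((0 11 13 3)(6 8 7))^(-1) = (0 3 13 11)(6 7 8)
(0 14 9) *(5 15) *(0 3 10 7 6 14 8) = [8, 1, 2, 10, 4, 15, 14, 6, 0, 3, 7, 11, 12, 13, 9, 5] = (0 8)(3 10 7 6 14 9)(5 15)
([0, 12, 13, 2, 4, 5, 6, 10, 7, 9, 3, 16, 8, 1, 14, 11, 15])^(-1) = [0, 13, 3, 10, 4, 5, 6, 8, 12, 9, 7, 15, 1, 2, 14, 16, 11]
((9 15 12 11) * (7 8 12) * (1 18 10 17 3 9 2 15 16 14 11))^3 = ((1 18 10 17 3 9 16 14 11 2 15 7 8 12))^3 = (1 17 16 2 8 18 3 14 15 12 10 9 11 7)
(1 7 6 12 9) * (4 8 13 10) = (1 7 6 12 9)(4 8 13 10) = [0, 7, 2, 3, 8, 5, 12, 6, 13, 1, 4, 11, 9, 10]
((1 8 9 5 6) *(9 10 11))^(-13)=(1 8 10 11 9 5 6)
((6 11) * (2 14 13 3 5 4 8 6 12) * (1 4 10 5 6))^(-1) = (1 8 4)(2 12 11 6 3 13 14)(5 10)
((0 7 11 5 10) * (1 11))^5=((0 7 1 11 5 10))^5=(0 10 5 11 1 7)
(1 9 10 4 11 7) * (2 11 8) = [0, 9, 11, 3, 8, 5, 6, 1, 2, 10, 4, 7] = (1 9 10 4 8 2 11 7)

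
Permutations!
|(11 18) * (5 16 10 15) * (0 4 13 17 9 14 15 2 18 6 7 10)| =18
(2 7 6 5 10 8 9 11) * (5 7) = (2 5 10 8 9 11)(6 7) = [0, 1, 5, 3, 4, 10, 7, 6, 9, 11, 8, 2]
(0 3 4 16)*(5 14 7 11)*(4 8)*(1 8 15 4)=[3, 8, 2, 15, 16, 14, 6, 11, 1, 9, 10, 5, 12, 13, 7, 4, 0]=(0 3 15 4 16)(1 8)(5 14 7 11)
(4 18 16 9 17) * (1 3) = (1 3)(4 18 16 9 17) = [0, 3, 2, 1, 18, 5, 6, 7, 8, 17, 10, 11, 12, 13, 14, 15, 9, 4, 16]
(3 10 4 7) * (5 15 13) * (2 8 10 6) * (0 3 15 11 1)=(0 3 6 2 8 10 4 7 15 13 5 11 1)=[3, 0, 8, 6, 7, 11, 2, 15, 10, 9, 4, 1, 12, 5, 14, 13]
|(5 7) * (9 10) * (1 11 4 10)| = |(1 11 4 10 9)(5 7)| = 10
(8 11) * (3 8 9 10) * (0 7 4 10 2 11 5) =[7, 1, 11, 8, 10, 0, 6, 4, 5, 2, 3, 9] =(0 7 4 10 3 8 5)(2 11 9)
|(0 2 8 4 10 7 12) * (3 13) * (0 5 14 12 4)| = 6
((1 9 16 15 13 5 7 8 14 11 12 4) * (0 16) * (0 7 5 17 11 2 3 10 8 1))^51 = (0 13 12 16 17 4 15 11)(2 3 10 8 14)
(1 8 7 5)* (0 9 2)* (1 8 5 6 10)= [9, 5, 0, 3, 4, 8, 10, 6, 7, 2, 1]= (0 9 2)(1 5 8 7 6 10)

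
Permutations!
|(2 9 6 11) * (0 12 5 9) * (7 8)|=|(0 12 5 9 6 11 2)(7 8)|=14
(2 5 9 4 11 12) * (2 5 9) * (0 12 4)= (0 12 5 2 9)(4 11)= [12, 1, 9, 3, 11, 2, 6, 7, 8, 0, 10, 4, 5]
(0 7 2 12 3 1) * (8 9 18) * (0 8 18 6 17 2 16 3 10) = (18)(0 7 16 3 1 8 9 6 17 2 12 10) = [7, 8, 12, 1, 4, 5, 17, 16, 9, 6, 0, 11, 10, 13, 14, 15, 3, 2, 18]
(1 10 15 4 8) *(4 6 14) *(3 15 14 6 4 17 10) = [0, 3, 2, 15, 8, 5, 6, 7, 1, 9, 14, 11, 12, 13, 17, 4, 16, 10] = (1 3 15 4 8)(10 14 17)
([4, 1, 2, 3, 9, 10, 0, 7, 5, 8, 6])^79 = (0 9 5 6 4 8 10)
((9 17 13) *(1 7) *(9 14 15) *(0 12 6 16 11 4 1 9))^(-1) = (0 15 14 13 17 9 7 1 4 11 16 6 12)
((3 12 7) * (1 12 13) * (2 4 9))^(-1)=(1 13 3 7 12)(2 9 4)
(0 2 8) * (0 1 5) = [2, 5, 8, 3, 4, 0, 6, 7, 1] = (0 2 8 1 5)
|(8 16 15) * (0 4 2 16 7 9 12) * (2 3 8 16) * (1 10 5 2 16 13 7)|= 14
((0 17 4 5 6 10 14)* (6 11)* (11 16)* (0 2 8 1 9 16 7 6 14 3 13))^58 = (0 7 13 5 3 4 10 17 6)(1 16 14 8 9 11 2)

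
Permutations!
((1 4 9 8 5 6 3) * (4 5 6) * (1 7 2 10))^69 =(1 10 2 7 3 6 8 9 4 5)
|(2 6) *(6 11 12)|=|(2 11 12 6)|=4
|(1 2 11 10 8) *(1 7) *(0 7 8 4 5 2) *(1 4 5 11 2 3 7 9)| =6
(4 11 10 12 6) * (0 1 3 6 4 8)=(0 1 3 6 8)(4 11 10 12)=[1, 3, 2, 6, 11, 5, 8, 7, 0, 9, 12, 10, 4]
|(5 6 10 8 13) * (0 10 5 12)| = 10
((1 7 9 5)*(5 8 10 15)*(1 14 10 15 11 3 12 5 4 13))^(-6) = (1 7 9 8 15 4 13)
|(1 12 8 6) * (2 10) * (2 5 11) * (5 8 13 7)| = 10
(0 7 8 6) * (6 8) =(8)(0 7 6) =[7, 1, 2, 3, 4, 5, 0, 6, 8]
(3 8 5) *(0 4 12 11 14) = (0 4 12 11 14)(3 8 5) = [4, 1, 2, 8, 12, 3, 6, 7, 5, 9, 10, 14, 11, 13, 0]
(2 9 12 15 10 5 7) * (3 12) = (2 9 3 12 15 10 5 7) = [0, 1, 9, 12, 4, 7, 6, 2, 8, 3, 5, 11, 15, 13, 14, 10]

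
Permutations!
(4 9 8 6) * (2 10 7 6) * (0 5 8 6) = [5, 1, 10, 3, 9, 8, 4, 0, 2, 6, 7] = (0 5 8 2 10 7)(4 9 6)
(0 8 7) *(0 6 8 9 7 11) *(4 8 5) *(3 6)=[9, 1, 2, 6, 8, 4, 5, 3, 11, 7, 10, 0]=(0 9 7 3 6 5 4 8 11)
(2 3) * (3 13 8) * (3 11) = (2 13 8 11 3) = [0, 1, 13, 2, 4, 5, 6, 7, 11, 9, 10, 3, 12, 8]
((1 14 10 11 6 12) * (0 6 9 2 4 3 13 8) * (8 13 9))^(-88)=(14)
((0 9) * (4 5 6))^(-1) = ((0 9)(4 5 6))^(-1) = (0 9)(4 6 5)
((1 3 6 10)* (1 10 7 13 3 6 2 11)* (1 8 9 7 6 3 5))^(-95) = ((1 3 2 11 8 9 7 13 5))^(-95) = (1 8 5 11 13 2 7 3 9)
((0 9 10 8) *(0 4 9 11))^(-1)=(0 11)(4 8 10 9)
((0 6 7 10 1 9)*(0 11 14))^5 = ((0 6 7 10 1 9 11 14))^5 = (0 9 7 14 1 6 11 10)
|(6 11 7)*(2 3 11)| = 5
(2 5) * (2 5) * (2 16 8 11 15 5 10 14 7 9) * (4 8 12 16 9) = (2 9)(4 8 11 15 5 10 14 7)(12 16) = [0, 1, 9, 3, 8, 10, 6, 4, 11, 2, 14, 15, 16, 13, 7, 5, 12]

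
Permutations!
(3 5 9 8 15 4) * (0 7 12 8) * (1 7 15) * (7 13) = [15, 13, 2, 5, 3, 9, 6, 12, 1, 0, 10, 11, 8, 7, 14, 4] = (0 15 4 3 5 9)(1 13 7 12 8)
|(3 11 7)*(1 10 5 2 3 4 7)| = |(1 10 5 2 3 11)(4 7)| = 6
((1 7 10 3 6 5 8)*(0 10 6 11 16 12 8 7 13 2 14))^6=(0 8 10 1 3 13 11 2 16 14 12)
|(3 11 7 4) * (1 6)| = 4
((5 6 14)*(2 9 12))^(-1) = (2 12 9)(5 14 6)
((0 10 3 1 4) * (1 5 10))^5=((0 1 4)(3 5 10))^5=(0 4 1)(3 10 5)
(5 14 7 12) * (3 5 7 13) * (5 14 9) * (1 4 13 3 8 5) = (1 4 13 8 5 9)(3 14)(7 12) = [0, 4, 2, 14, 13, 9, 6, 12, 5, 1, 10, 11, 7, 8, 3]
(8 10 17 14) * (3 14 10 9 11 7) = [0, 1, 2, 14, 4, 5, 6, 3, 9, 11, 17, 7, 12, 13, 8, 15, 16, 10] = (3 14 8 9 11 7)(10 17)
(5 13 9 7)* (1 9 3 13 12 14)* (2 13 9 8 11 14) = [0, 8, 13, 9, 4, 12, 6, 5, 11, 7, 10, 14, 2, 3, 1] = (1 8 11 14)(2 13 3 9 7 5 12)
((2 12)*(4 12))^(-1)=(2 12 4)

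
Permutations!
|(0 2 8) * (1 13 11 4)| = |(0 2 8)(1 13 11 4)| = 12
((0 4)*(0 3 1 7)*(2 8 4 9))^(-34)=(0 1 4 2)(3 8 9 7)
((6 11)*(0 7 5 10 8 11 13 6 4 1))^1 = ((0 7 5 10 8 11 4 1)(6 13))^1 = (0 7 5 10 8 11 4 1)(6 13)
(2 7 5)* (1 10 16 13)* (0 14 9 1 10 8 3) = (0 14 9 1 8 3)(2 7 5)(10 16 13) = [14, 8, 7, 0, 4, 2, 6, 5, 3, 1, 16, 11, 12, 10, 9, 15, 13]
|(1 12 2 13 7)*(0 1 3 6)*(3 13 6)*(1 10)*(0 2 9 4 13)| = 8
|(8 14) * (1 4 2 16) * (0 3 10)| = 12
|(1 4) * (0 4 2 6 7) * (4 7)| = 4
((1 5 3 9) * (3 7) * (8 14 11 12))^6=((1 5 7 3 9)(8 14 11 12))^6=(1 5 7 3 9)(8 11)(12 14)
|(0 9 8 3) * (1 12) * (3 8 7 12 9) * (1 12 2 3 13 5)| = |(0 13 5 1 9 7 2 3)| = 8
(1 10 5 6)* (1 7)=(1 10 5 6 7)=[0, 10, 2, 3, 4, 6, 7, 1, 8, 9, 5]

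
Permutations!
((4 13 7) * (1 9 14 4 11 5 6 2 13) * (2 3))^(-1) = (1 4 14 9)(2 3 6 5 11 7 13)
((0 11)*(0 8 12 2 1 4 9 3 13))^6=((0 11 8 12 2 1 4 9 3 13))^6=(0 4 8 3 2)(1 11 9 12 13)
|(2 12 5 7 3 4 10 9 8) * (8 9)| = 8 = |(2 12 5 7 3 4 10 8)|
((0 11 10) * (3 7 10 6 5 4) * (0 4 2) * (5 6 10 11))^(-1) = (0 2 5)(3 4 10 11 7)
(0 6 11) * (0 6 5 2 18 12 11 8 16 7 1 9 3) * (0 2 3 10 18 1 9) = (0 5 3 2 1)(6 8 16 7 9 10 18 12 11) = [5, 0, 1, 2, 4, 3, 8, 9, 16, 10, 18, 6, 11, 13, 14, 15, 7, 17, 12]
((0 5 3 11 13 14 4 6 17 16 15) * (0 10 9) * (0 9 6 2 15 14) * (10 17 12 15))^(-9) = (17)(0 5 3 11 13)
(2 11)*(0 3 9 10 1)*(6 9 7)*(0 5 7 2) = (0 3 2 11)(1 5 7 6 9 10) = [3, 5, 11, 2, 4, 7, 9, 6, 8, 10, 1, 0]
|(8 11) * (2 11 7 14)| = 5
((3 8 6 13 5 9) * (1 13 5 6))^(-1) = (1 8 3 9 5 6 13)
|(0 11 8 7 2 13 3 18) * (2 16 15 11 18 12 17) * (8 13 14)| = |(0 18)(2 14 8 7 16 15 11 13 3 12 17)| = 22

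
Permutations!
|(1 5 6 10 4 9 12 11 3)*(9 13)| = 10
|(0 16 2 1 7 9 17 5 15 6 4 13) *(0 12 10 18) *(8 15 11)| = 17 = |(0 16 2 1 7 9 17 5 11 8 15 6 4 13 12 10 18)|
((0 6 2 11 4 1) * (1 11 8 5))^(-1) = (0 1 5 8 2 6)(4 11)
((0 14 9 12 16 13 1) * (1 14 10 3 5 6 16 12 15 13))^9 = ((0 10 3 5 6 16 1)(9 15 13 14))^9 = (0 3 6 1 10 5 16)(9 15 13 14)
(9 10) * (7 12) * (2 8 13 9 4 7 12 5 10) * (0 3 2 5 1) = (0 3 2 8 13 9 5 10 4 7 1) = [3, 0, 8, 2, 7, 10, 6, 1, 13, 5, 4, 11, 12, 9]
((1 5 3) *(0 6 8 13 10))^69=((0 6 8 13 10)(1 5 3))^69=(0 10 13 8 6)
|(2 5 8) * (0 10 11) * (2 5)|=6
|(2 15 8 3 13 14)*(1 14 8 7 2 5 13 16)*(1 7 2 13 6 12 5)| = 30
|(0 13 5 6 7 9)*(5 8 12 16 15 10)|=11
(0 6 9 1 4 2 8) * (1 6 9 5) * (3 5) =(0 9 6 3 5 1 4 2 8) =[9, 4, 8, 5, 2, 1, 3, 7, 0, 6]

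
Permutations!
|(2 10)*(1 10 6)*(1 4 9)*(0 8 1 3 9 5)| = 8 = |(0 8 1 10 2 6 4 5)(3 9)|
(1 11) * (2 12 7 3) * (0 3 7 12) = (12)(0 3 2)(1 11) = [3, 11, 0, 2, 4, 5, 6, 7, 8, 9, 10, 1, 12]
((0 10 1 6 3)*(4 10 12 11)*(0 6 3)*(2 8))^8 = ((0 12 11 4 10 1 3 6)(2 8))^8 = (12)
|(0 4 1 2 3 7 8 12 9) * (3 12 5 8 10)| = |(0 4 1 2 12 9)(3 7 10)(5 8)| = 6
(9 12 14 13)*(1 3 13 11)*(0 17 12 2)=[17, 3, 0, 13, 4, 5, 6, 7, 8, 2, 10, 1, 14, 9, 11, 15, 16, 12]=(0 17 12 14 11 1 3 13 9 2)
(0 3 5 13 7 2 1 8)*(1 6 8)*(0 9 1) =(0 3 5 13 7 2 6 8 9 1) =[3, 0, 6, 5, 4, 13, 8, 2, 9, 1, 10, 11, 12, 7]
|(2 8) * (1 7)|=2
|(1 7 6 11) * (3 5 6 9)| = |(1 7 9 3 5 6 11)| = 7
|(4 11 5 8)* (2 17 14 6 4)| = |(2 17 14 6 4 11 5 8)| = 8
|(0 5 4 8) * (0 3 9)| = |(0 5 4 8 3 9)| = 6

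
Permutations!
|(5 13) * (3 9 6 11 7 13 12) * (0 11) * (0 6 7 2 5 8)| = |(0 11 2 5 12 3 9 7 13 8)| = 10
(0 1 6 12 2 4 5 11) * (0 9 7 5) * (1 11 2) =(0 11 9 7 5 2 4)(1 6 12) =[11, 6, 4, 3, 0, 2, 12, 5, 8, 7, 10, 9, 1]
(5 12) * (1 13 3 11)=(1 13 3 11)(5 12)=[0, 13, 2, 11, 4, 12, 6, 7, 8, 9, 10, 1, 5, 3]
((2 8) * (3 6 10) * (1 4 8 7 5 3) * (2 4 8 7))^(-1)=(1 10 6 3 5 7 4 8)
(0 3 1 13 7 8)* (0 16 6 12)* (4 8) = (0 3 1 13 7 4 8 16 6 12) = [3, 13, 2, 1, 8, 5, 12, 4, 16, 9, 10, 11, 0, 7, 14, 15, 6]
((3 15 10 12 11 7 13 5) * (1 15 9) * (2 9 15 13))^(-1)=(1 9 2 7 11 12 10 15 3 5 13)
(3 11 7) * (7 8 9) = (3 11 8 9 7) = [0, 1, 2, 11, 4, 5, 6, 3, 9, 7, 10, 8]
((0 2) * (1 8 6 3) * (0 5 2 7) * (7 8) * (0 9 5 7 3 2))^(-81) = (0 2 5 6 9 8 7)(1 3)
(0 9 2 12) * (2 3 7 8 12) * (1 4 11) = (0 9 3 7 8 12)(1 4 11) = [9, 4, 2, 7, 11, 5, 6, 8, 12, 3, 10, 1, 0]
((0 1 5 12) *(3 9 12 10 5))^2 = (0 3 12 1 9)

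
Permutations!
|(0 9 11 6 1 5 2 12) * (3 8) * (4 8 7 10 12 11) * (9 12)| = |(0 12)(1 5 2 11 6)(3 7 10 9 4 8)| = 30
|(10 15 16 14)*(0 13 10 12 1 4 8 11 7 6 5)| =14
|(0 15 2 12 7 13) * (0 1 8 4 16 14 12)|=24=|(0 15 2)(1 8 4 16 14 12 7 13)|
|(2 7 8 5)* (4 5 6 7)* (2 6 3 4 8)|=|(2 8 3 4 5 6 7)|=7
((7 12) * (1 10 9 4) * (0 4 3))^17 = (0 3 9 10 1 4)(7 12)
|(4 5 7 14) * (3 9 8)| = 12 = |(3 9 8)(4 5 7 14)|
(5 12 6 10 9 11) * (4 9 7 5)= (4 9 11)(5 12 6 10 7)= [0, 1, 2, 3, 9, 12, 10, 5, 8, 11, 7, 4, 6]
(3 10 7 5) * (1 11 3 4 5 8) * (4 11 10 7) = [0, 10, 2, 7, 5, 11, 6, 8, 1, 9, 4, 3] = (1 10 4 5 11 3 7 8)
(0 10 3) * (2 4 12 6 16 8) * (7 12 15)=(0 10 3)(2 4 15 7 12 6 16 8)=[10, 1, 4, 0, 15, 5, 16, 12, 2, 9, 3, 11, 6, 13, 14, 7, 8]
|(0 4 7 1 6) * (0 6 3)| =5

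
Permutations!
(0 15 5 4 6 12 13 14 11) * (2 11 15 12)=(0 12 13 14 15 5 4 6 2 11)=[12, 1, 11, 3, 6, 4, 2, 7, 8, 9, 10, 0, 13, 14, 15, 5]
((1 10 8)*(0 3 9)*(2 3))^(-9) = ((0 2 3 9)(1 10 8))^(-9) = (10)(0 9 3 2)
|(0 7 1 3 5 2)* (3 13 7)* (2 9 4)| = |(0 3 5 9 4 2)(1 13 7)| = 6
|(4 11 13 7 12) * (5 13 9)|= |(4 11 9 5 13 7 12)|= 7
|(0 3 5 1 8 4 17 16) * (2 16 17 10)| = 9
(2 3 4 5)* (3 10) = [0, 1, 10, 4, 5, 2, 6, 7, 8, 9, 3] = (2 10 3 4 5)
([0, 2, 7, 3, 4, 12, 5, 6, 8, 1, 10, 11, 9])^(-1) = (1 9 12 5 6 7 2)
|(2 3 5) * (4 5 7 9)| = |(2 3 7 9 4 5)| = 6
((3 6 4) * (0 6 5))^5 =(6)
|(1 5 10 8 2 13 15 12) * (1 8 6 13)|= 9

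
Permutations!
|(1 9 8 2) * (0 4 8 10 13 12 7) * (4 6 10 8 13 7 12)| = 4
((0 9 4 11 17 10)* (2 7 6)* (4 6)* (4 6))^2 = (0 4 17)(2 6 7)(9 11 10)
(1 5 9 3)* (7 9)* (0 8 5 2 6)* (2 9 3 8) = (0 2 6)(1 9 8 5 7 3) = [2, 9, 6, 1, 4, 7, 0, 3, 5, 8]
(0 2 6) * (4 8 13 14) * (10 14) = (0 2 6)(4 8 13 10 14) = [2, 1, 6, 3, 8, 5, 0, 7, 13, 9, 14, 11, 12, 10, 4]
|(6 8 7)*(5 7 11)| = 5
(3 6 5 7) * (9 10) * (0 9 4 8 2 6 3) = (0 9 10 4 8 2 6 5 7) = [9, 1, 6, 3, 8, 7, 5, 0, 2, 10, 4]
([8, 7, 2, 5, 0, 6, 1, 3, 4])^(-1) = [4, 6, 2, 7, 8, 3, 5, 1, 0]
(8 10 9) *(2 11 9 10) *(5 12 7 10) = (2 11 9 8)(5 12 7 10) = [0, 1, 11, 3, 4, 12, 6, 10, 2, 8, 5, 9, 7]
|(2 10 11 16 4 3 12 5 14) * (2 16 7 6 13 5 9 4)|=|(2 10 11 7 6 13 5 14 16)(3 12 9 4)|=36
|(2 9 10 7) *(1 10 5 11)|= |(1 10 7 2 9 5 11)|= 7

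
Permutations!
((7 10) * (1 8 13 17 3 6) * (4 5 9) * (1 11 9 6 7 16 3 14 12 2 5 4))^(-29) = ((1 8 13 17 14 12 2 5 6 11 9)(3 7 10 16))^(-29) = (1 14 6 8 12 11 13 2 9 17 5)(3 16 10 7)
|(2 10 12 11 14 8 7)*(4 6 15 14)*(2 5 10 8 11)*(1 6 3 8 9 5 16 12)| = 15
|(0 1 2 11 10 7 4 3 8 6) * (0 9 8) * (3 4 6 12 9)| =24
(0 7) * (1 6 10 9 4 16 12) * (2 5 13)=(0 7)(1 6 10 9 4 16 12)(2 5 13)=[7, 6, 5, 3, 16, 13, 10, 0, 8, 4, 9, 11, 1, 2, 14, 15, 12]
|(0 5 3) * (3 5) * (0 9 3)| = |(3 9)| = 2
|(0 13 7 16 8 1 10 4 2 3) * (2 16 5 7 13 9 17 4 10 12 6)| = 22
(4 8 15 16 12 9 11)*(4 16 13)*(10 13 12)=(4 8 15 12 9 11 16 10 13)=[0, 1, 2, 3, 8, 5, 6, 7, 15, 11, 13, 16, 9, 4, 14, 12, 10]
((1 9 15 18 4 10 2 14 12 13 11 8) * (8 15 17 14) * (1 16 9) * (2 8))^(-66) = (4 14)(8 13)(9 15)(10 12)(11 16)(17 18) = ((4 10 8 16 9 17 14 12 13 11 15 18))^(-66)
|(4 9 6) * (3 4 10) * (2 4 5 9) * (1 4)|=15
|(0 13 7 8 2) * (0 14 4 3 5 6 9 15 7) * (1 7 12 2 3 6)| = |(0 13)(1 7 8 3 5)(2 14 4 6 9 15 12)| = 70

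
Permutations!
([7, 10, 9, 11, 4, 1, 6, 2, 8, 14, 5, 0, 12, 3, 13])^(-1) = [11, 5, 7, 13, 4, 10, 6, 0, 8, 2, 1, 3, 12, 14, 9]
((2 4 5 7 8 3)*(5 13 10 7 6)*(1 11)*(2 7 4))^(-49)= ((1 11)(3 7 8)(4 13 10)(5 6))^(-49)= (1 11)(3 8 7)(4 10 13)(5 6)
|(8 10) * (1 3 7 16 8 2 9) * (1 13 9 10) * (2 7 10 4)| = 6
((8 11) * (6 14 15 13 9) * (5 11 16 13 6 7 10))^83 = (5 16 7 11 13 10 8 9)(6 15 14) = ((5 11 8 16 13 9 7 10)(6 14 15))^83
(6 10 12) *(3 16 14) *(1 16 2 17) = (1 16 14 3 2 17)(6 10 12) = [0, 16, 17, 2, 4, 5, 10, 7, 8, 9, 12, 11, 6, 13, 3, 15, 14, 1]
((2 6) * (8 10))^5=(2 6)(8 10)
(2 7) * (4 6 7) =(2 4 6 7) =[0, 1, 4, 3, 6, 5, 7, 2]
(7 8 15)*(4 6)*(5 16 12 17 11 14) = (4 6)(5 16 12 17 11 14)(7 8 15) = [0, 1, 2, 3, 6, 16, 4, 8, 15, 9, 10, 14, 17, 13, 5, 7, 12, 11]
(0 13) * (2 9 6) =(0 13)(2 9 6) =[13, 1, 9, 3, 4, 5, 2, 7, 8, 6, 10, 11, 12, 0]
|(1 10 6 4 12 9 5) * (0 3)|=|(0 3)(1 10 6 4 12 9 5)|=14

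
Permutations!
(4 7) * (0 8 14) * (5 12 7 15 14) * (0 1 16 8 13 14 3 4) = [13, 16, 2, 4, 15, 12, 6, 0, 5, 9, 10, 11, 7, 14, 1, 3, 8] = (0 13 14 1 16 8 5 12 7)(3 4 15)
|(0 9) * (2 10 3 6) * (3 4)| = |(0 9)(2 10 4 3 6)| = 10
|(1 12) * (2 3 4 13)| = 4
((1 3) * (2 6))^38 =(6)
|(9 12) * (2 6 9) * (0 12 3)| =6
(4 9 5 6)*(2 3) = (2 3)(4 9 5 6) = [0, 1, 3, 2, 9, 6, 4, 7, 8, 5]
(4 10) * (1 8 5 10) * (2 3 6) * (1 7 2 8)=(2 3 6 8 5 10 4 7)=[0, 1, 3, 6, 7, 10, 8, 2, 5, 9, 4]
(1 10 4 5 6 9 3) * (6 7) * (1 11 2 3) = (1 10 4 5 7 6 9)(2 3 11) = [0, 10, 3, 11, 5, 7, 9, 6, 8, 1, 4, 2]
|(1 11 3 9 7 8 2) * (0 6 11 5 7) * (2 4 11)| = 11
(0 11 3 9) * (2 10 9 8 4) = (0 11 3 8 4 2 10 9) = [11, 1, 10, 8, 2, 5, 6, 7, 4, 0, 9, 3]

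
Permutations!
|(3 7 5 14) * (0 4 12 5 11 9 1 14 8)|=30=|(0 4 12 5 8)(1 14 3 7 11 9)|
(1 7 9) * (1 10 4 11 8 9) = (1 7)(4 11 8 9 10) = [0, 7, 2, 3, 11, 5, 6, 1, 9, 10, 4, 8]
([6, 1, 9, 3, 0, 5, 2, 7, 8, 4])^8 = (0 9 6 4 2)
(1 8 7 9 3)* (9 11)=(1 8 7 11 9 3)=[0, 8, 2, 1, 4, 5, 6, 11, 7, 3, 10, 9]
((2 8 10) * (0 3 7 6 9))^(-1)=((0 3 7 6 9)(2 8 10))^(-1)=(0 9 6 7 3)(2 10 8)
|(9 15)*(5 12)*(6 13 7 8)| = 4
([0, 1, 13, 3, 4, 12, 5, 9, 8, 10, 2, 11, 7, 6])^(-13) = (2 5 9 13 12 10 6 7)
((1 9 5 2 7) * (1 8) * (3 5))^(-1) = (1 8 7 2 5 3 9)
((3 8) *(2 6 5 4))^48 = ((2 6 5 4)(3 8))^48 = (8)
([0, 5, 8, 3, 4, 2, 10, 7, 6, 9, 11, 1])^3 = [0, 8, 10, 3, 4, 6, 1, 7, 11, 9, 5, 2]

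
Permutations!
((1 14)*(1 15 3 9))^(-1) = ((1 14 15 3 9))^(-1) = (1 9 3 15 14)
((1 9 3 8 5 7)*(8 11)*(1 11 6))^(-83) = (1 9 3 6)(5 7 11 8)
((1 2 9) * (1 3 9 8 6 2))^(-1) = ((2 8 6)(3 9))^(-1) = (2 6 8)(3 9)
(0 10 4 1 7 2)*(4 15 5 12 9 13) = (0 10 15 5 12 9 13 4 1 7 2) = [10, 7, 0, 3, 1, 12, 6, 2, 8, 13, 15, 11, 9, 4, 14, 5]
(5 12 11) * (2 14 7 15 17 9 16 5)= (2 14 7 15 17 9 16 5 12 11)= [0, 1, 14, 3, 4, 12, 6, 15, 8, 16, 10, 2, 11, 13, 7, 17, 5, 9]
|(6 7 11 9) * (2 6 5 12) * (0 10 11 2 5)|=12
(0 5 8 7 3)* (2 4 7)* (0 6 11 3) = [5, 1, 4, 6, 7, 8, 11, 0, 2, 9, 10, 3] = (0 5 8 2 4 7)(3 6 11)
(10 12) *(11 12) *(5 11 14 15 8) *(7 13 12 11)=(5 7 13 12 10 14 15 8)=[0, 1, 2, 3, 4, 7, 6, 13, 5, 9, 14, 11, 10, 12, 15, 8]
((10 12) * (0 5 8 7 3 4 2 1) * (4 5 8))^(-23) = ((0 8 7 3 5 4 2 1)(10 12))^(-23) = (0 8 7 3 5 4 2 1)(10 12)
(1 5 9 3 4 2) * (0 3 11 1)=[3, 5, 0, 4, 2, 9, 6, 7, 8, 11, 10, 1]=(0 3 4 2)(1 5 9 11)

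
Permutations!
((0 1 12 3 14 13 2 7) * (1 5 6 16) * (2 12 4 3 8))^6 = (0 3 7 4 2 1 8 16 12 6 13 5 14)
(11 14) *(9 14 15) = (9 14 11 15) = [0, 1, 2, 3, 4, 5, 6, 7, 8, 14, 10, 15, 12, 13, 11, 9]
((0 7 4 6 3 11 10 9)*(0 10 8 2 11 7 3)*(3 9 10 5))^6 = ((0 9 5 3 7 4 6)(2 11 8))^6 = (11)(0 6 4 7 3 5 9)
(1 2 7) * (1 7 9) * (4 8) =(1 2 9)(4 8) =[0, 2, 9, 3, 8, 5, 6, 7, 4, 1]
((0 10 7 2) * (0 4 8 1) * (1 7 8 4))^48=(10)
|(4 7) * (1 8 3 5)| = 4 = |(1 8 3 5)(4 7)|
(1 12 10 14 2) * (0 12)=(0 12 10 14 2 1)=[12, 0, 1, 3, 4, 5, 6, 7, 8, 9, 14, 11, 10, 13, 2]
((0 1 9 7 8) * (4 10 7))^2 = ((0 1 9 4 10 7 8))^2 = (0 9 10 8 1 4 7)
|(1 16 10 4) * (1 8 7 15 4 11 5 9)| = |(1 16 10 11 5 9)(4 8 7 15)| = 12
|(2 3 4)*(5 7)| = 6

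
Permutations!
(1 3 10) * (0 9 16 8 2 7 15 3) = [9, 0, 7, 10, 4, 5, 6, 15, 2, 16, 1, 11, 12, 13, 14, 3, 8] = (0 9 16 8 2 7 15 3 10 1)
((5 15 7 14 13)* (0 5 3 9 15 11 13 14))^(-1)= (0 7 15 9 3 13 11 5)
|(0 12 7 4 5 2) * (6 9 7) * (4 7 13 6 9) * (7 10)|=|(0 12 9 13 6 4 5 2)(7 10)|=8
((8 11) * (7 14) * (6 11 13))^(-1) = ((6 11 8 13)(7 14))^(-1) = (6 13 8 11)(7 14)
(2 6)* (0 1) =(0 1)(2 6) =[1, 0, 6, 3, 4, 5, 2]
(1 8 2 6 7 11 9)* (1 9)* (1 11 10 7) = [0, 8, 6, 3, 4, 5, 1, 10, 2, 9, 7, 11] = (11)(1 8 2 6)(7 10)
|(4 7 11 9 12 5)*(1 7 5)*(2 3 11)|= |(1 7 2 3 11 9 12)(4 5)|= 14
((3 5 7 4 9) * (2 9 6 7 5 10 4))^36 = ((2 9 3 10 4 6 7))^36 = (2 9 3 10 4 6 7)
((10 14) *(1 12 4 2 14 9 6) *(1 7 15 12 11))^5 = (1 11)(2 7 14 15 10 12 9 4 6) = ((1 11)(2 14 10 9 6 7 15 12 4))^5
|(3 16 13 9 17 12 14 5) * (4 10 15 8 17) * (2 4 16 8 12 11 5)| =|(2 4 10 15 12 14)(3 8 17 11 5)(9 16 13)| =30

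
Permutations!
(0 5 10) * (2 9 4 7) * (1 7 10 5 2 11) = (0 2 9 4 10)(1 7 11) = [2, 7, 9, 3, 10, 5, 6, 11, 8, 4, 0, 1]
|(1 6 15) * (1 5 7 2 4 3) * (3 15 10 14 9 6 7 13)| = 8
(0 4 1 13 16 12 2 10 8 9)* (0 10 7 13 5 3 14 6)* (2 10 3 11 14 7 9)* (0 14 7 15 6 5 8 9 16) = (0 4 1 8 2 16 12 10 9 3 15 6 14 5 11 7 13) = [4, 8, 16, 15, 1, 11, 14, 13, 2, 3, 9, 7, 10, 0, 5, 6, 12]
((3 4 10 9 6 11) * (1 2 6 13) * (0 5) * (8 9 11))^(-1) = ((0 5)(1 2 6 8 9 13)(3 4 10 11))^(-1) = (0 5)(1 13 9 8 6 2)(3 11 10 4)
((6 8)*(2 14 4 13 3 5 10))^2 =((2 14 4 13 3 5 10)(6 8))^2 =(2 4 3 10 14 13 5)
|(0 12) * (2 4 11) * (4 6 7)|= 10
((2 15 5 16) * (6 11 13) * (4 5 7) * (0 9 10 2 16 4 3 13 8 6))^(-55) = (16)(0 9 10 2 15 7 3 13)(4 5)(6 8 11)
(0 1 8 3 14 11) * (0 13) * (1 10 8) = [10, 1, 2, 14, 4, 5, 6, 7, 3, 9, 8, 13, 12, 0, 11] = (0 10 8 3 14 11 13)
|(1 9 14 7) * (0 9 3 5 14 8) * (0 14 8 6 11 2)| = 30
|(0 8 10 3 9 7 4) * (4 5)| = 8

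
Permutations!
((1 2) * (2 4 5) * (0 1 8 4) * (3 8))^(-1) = ((0 1)(2 3 8 4 5))^(-1) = (0 1)(2 5 4 8 3)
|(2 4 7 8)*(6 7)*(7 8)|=|(2 4 6 8)|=4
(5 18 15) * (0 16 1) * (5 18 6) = [16, 0, 2, 3, 4, 6, 5, 7, 8, 9, 10, 11, 12, 13, 14, 18, 1, 17, 15] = (0 16 1)(5 6)(15 18)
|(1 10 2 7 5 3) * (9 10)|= 7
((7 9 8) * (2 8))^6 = (2 7)(8 9)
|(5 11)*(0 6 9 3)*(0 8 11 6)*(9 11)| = 3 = |(3 8 9)(5 6 11)|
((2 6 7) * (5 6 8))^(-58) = (2 5 7 8 6)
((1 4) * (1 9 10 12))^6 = ((1 4 9 10 12))^6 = (1 4 9 10 12)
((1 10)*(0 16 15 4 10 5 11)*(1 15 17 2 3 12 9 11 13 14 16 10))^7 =(0 14 11 13 9 5 12 1 3 4 2 15 17 10 16) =((0 10 15 4 1 5 13 14 16 17 2 3 12 9 11))^7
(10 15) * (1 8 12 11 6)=(1 8 12 11 6)(10 15)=[0, 8, 2, 3, 4, 5, 1, 7, 12, 9, 15, 6, 11, 13, 14, 10]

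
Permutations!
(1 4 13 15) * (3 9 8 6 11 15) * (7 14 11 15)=(1 4 13 3 9 8 6 15)(7 14 11)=[0, 4, 2, 9, 13, 5, 15, 14, 6, 8, 10, 7, 12, 3, 11, 1]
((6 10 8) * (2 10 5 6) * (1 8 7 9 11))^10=((1 8 2 10 7 9 11)(5 6))^10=(1 10 11 2 9 8 7)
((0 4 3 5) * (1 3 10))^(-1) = ((0 4 10 1 3 5))^(-1) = (0 5 3 1 10 4)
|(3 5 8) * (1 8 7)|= |(1 8 3 5 7)|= 5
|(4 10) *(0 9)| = 2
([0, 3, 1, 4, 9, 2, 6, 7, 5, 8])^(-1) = [0, 2, 5, 1, 3, 8, 6, 7, 9, 4]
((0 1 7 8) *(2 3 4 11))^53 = ((0 1 7 8)(2 3 4 11))^53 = (0 1 7 8)(2 3 4 11)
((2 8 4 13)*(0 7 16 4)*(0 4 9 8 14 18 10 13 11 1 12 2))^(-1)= ((0 7 16 9 8 4 11 1 12 2 14 18 10 13))^(-1)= (0 13 10 18 14 2 12 1 11 4 8 9 16 7)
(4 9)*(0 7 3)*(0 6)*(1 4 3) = [7, 4, 2, 6, 9, 5, 0, 1, 8, 3] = (0 7 1 4 9 3 6)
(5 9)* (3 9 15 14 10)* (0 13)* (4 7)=(0 13)(3 9 5 15 14 10)(4 7)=[13, 1, 2, 9, 7, 15, 6, 4, 8, 5, 3, 11, 12, 0, 10, 14]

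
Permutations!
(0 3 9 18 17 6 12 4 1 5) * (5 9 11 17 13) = (0 3 11 17 6 12 4 1 9 18 13 5) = [3, 9, 2, 11, 1, 0, 12, 7, 8, 18, 10, 17, 4, 5, 14, 15, 16, 6, 13]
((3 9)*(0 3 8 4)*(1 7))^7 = ((0 3 9 8 4)(1 7))^7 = (0 9 4 3 8)(1 7)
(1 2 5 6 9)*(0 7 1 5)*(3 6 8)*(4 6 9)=(0 7 1 2)(3 9 5 8)(4 6)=[7, 2, 0, 9, 6, 8, 4, 1, 3, 5]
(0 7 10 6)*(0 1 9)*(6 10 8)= [7, 9, 2, 3, 4, 5, 1, 8, 6, 0, 10]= (10)(0 7 8 6 1 9)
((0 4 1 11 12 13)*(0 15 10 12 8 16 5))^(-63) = (16)(10 12 13 15)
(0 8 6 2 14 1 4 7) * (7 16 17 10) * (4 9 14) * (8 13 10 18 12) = (0 13 10 7)(1 9 14)(2 4 16 17 18 12 8 6) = [13, 9, 4, 3, 16, 5, 2, 0, 6, 14, 7, 11, 8, 10, 1, 15, 17, 18, 12]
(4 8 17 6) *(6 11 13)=(4 8 17 11 13 6)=[0, 1, 2, 3, 8, 5, 4, 7, 17, 9, 10, 13, 12, 6, 14, 15, 16, 11]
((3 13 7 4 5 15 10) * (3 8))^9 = ((3 13 7 4 5 15 10 8))^9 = (3 13 7 4 5 15 10 8)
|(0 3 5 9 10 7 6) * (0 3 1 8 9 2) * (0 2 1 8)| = |(0 8 9 10 7 6 3 5 1)| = 9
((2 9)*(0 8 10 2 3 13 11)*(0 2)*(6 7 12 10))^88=((0 8 6 7 12 10)(2 9 3 13 11))^88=(0 12 6)(2 13 9 11 3)(7 8 10)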